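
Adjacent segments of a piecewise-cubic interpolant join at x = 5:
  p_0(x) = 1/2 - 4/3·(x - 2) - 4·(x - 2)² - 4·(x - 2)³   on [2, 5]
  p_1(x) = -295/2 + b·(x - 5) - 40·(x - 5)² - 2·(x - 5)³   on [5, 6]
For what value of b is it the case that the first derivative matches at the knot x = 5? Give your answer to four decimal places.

-133.3333

p_0'(x) = -4/3 - 8·(x - 2) - 12·(x - 2)², so p_0'(5) = -400/3. On the right, p_1'(5) = b, so b = -400/3.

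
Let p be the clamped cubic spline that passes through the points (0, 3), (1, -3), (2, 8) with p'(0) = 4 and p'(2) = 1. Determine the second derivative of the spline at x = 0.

-57

Write m_i for p''(x_i). With h_i = 1, 1 and divided differences Δ_i = -6, 11, the continuity of p' gives the tridiagonal system
  1·m_0 + 4·m_1 + 1·m_2 = 6(Δ_1 - Δ_0) = 102
Clamped end conditions give two more equations: 2h_0·m_0 + h_0·m_1 = 6(Δ_0 - p'(0)) = -60 and h_1·m_1 + 2h_1·m_2 = 6(p'(2) - Δ_1) = -60.
Forward elimination and back-substitution give m_0 = -57, m_1 = 54, m_2 = -57.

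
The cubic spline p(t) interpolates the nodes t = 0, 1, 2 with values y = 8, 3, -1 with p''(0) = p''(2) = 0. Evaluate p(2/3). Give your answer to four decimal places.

4.5741

Put M_i = p'' at the i-th knot. Here h = (1, 1) and Δ = (-5, -4), so the interior equations h_(i-1)·M_(i-1) + 2(h_(i-1)+h_i)·M_i + h_i·M_(i+1) = 6(Δ_i − Δ_(i-1)) read
  1·M_0 + 4·M_1 + 1·M_2 = 6(Δ_1 - Δ_0) = 6
Natural end conditions: M_0 = M_2 = 0.
Solving the tridiagonal system: M_0 = 0, M_1 = 3/2, M_2 = 0.
On [0, 1], p(t) = 8 - 21/4·t + 0·t² + 1/4·t³.
With t = 2/3: p(2/3) = 247/54.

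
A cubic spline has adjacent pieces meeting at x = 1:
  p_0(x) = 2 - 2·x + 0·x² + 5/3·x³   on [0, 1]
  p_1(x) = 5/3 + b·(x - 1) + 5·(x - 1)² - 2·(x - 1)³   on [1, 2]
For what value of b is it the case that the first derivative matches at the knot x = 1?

p_0'(x) = -2 + 0·x + 5·x², so p_0'(1) = 3. On the right, p_1'(1) = b, so b = 3.

3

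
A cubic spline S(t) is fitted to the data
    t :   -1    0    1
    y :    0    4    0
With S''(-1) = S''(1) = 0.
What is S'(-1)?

Write m_i for S''(x_i). With h_i = 1, 1 and divided differences Δ_i = 4, -4, the continuity of S' gives the tridiagonal system
  1·m_0 + 4·m_1 + 1·m_2 = 6(Δ_1 - Δ_0) = -48
Natural end conditions: m_0 = m_2 = 0.
Solving the tridiagonal system: m_0 = 0, m_1 = -12, m_2 = 0.
On [-1, 0], S'(t) = b_0 + 2c_0·(t + 1) + 3d_0·(t + 1)² with b_0 = Δ_0 - h_0(2m_0 + m_1)/6 = 6, c_0 = m_0/2 = 0, d_0 = (m_1 - m_0)/(6h_0) = -2. So S'(-1) = 6.

6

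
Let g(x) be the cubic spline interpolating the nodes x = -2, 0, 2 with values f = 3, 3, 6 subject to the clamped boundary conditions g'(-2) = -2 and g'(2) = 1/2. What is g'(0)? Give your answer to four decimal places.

Put m_i = g'' at the i-th knot. Here h = (2, 2) and Δ = (0, 3/2), so the interior equations h_(i-1)·m_(i-1) + 2(h_(i-1)+h_i)·m_i + h_i·m_(i+1) = 6(Δ_i − Δ_(i-1)) read
  2·m_0 + 8·m_1 + 2·m_2 = 6(Δ_1 - Δ_0) = 9
Clamped end conditions give two more equations: 2h_0·m_0 + h_0·m_1 = 6(Δ_0 - g'(-2)) = 12 and h_1·m_1 + 2h_1·m_2 = 6(g'(2) - Δ_1) = -6.
Solving: m_0 = 5/2, m_1 = 1, m_2 = -2.
On [0, 2], g'(x) = b_1 + 2c_1·x + 3d_1·x² with b_1 = Δ_1 - h_1(2m_1 + m_2)/6 = 3/2, c_1 = m_1/2 = 1/2, d_1 = (m_2 - m_1)/(6h_1) = -1/4. So g'(0) = 3/2.

1.5000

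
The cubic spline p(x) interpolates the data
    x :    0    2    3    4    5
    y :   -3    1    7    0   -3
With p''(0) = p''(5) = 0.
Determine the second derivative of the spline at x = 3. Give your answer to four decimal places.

-24.5581

Let M_i = p''(x_i). Step sizes h_i = 2, 1, 1, 1; slopes of the chords Δ_i = (y_(i+1) - y_i)/h_i = 2, 6, -7, -3.
  2·M_0 + 6·M_1 + 1·M_2 = 6(Δ_1 - Δ_0) = 24
  1·M_1 + 4·M_2 + 1·M_3 = 6(Δ_2 - Δ_1) = -78
  1·M_2 + 4·M_3 + 1·M_4 = 6(Δ_3 - Δ_2) = 24
Natural end conditions: M_0 = M_4 = 0.
Hence M_0 = 0, M_1 = 348/43, M_2 = -1056/43, M_3 = 522/43, M_4 = 0.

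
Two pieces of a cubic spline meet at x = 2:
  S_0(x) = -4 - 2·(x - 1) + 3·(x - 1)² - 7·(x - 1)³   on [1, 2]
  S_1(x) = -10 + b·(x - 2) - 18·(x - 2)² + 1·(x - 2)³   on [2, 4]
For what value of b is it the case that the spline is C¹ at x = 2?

-17

S_0'(x) = -2 + 6·(x - 1) - 21·(x - 1)², so S_0'(2) = -17. On the right, S_1'(2) = b, so b = -17.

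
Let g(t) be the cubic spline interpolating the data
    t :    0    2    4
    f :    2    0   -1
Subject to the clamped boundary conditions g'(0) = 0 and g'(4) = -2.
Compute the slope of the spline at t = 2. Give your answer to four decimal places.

-0.6250

Put M_i = g'' at the i-th knot. Here h = (2, 2) and Δ = (-1, -1/2), so the interior equations h_(i-1)·M_(i-1) + 2(h_(i-1)+h_i)·M_i + h_i·M_(i+1) = 6(Δ_i − Δ_(i-1)) read
  2·M_0 + 8·M_1 + 2·M_2 = 6(Δ_1 - Δ_0) = 3
Clamped end conditions give two more equations: 2h_0·M_0 + h_0·M_1 = 6(Δ_0 - g'(0)) = -6 and h_1·M_1 + 2h_1·M_2 = 6(g'(4) - Δ_1) = -9.
Solving: M_0 = -19/8, M_1 = 7/4, M_2 = -25/8.
On [2, 4], g'(t) = b_1 + 2c_1·(t - 2) + 3d_1·(t - 2)² with b_1 = Δ_1 - h_1(2M_1 + M_2)/6 = -5/8, c_1 = M_1/2 = 7/8, d_1 = (M_2 - M_1)/(6h_1) = -13/32. So g'(2) = -5/8.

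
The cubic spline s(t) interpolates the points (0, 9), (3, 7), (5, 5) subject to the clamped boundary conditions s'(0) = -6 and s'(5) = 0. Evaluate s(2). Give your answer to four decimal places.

Write m_i for s''(x_i). With h_i = 3, 2 and divided differences Δ_i = -2/3, -1, the continuity of s' gives the tridiagonal system
  3·m_0 + 10·m_1 + 2·m_2 = 6(Δ_1 - Δ_0) = -2
Clamped end conditions give two more equations: 2h_0·m_0 + h_0·m_1 = 6(Δ_0 - s'(0)) = 32 and h_1·m_1 + 2h_1·m_2 = 6(s'(5) - Δ_1) = 6.
Solving: m_0 = 101/15, m_1 = -14/5, m_2 = 29/10.
On [0, 3], s(t) = 9 - 6·t + 101/30·t² - 143/270·t³.
With t = 2: s(2) = 841/135.

6.2296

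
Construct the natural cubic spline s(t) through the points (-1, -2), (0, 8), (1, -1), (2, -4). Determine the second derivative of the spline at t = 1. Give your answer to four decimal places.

17.2000

Let M_i = s''(x_i). Step sizes h_i = 1, 1, 1; slopes of the chords Δ_i = (y_(i+1) - y_i)/h_i = 10, -9, -3.
  1·M_0 + 4·M_1 + 1·M_2 = 6(Δ_1 - Δ_0) = -114
  1·M_1 + 4·M_2 + 1·M_3 = 6(Δ_2 - Δ_1) = 36
Natural end conditions: M_0 = M_3 = 0.
Solving: M_0 = 0, M_1 = -164/5, M_2 = 86/5, M_3 = 0.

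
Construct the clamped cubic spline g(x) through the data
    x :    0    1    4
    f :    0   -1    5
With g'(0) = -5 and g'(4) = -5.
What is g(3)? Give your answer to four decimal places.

6.1389

Put m_i = g'' at the i-th knot. Here h = (1, 3) and Δ = (-1, 2), so the interior equations h_(i-1)·m_(i-1) + 2(h_(i-1)+h_i)·m_i + h_i·m_(i+1) = 6(Δ_i − Δ_(i-1)) read
  1·m_0 + 8·m_1 + 3·m_2 = 6(Δ_1 - Δ_0) = 18
Clamped end conditions give two more equations: 2h_0·m_0 + h_0·m_1 = 6(Δ_0 - g'(0)) = 24 and h_1·m_1 + 2h_1·m_2 = 6(g'(4) - Δ_1) = -42.
Solving the tridiagonal system: m_0 = 39/4, m_1 = 9/2, m_2 = -37/4.
On [1, 4], g(x) = -1 + 17/8·(x - 1) + 9/4·(x - 1)² - 55/72·(x - 1)³.
With (x - 1) = 2: g(3) = 221/36.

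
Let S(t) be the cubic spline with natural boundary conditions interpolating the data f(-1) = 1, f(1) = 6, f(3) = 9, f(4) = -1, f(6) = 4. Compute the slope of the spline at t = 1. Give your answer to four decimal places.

With m_i denoting the second derivative at x_i, h_i = 2, 2, 1, 2, and Δ_i = (y_(i+1) − y_i)/h_i = 5/2, 3/2, -10, 5/2:
  2·m_0 + 8·m_1 + 2·m_2 = 6(Δ_1 - Δ_0) = -6
  2·m_1 + 6·m_2 + 1·m_3 = 6(Δ_2 - Δ_1) = -69
  1·m_2 + 6·m_3 + 2·m_4 = 6(Δ_3 - Δ_2) = 75
Natural end conditions: m_0 = m_4 = 0.
Forward elimination and back-substitution give m_0 = 0, m_1 = 3, m_2 = -15, m_3 = 15, m_4 = 0.
On [1, 3], S'(t) = b_1 + 2c_1·(t - 1) + 3d_1·(t - 1)² with b_1 = Δ_1 - h_1(2m_1 + m_2)/6 = 9/2, c_1 = m_1/2 = 3/2, d_1 = (m_2 - m_1)/(6h_1) = -3/2. So S'(1) = 9/2.

4.5000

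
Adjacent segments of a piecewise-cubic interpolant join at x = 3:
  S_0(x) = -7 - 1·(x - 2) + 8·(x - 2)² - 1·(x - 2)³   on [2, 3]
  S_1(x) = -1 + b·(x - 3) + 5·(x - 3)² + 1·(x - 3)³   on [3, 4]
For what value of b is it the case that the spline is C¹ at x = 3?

12

S_0'(x) = -1 + 16·(x - 2) - 3·(x - 2)², so S_0'(3) = 12. On the right, S_1'(3) = b, so b = 12.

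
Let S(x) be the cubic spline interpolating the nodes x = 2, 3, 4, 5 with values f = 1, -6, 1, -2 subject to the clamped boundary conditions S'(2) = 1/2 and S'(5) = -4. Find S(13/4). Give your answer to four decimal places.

Let M_i = S''(x_i). Step sizes h_i = 1, 1, 1; slopes of the chords Δ_i = (y_(i+1) - y_i)/h_i = -7, 7, -3.
  1·M_0 + 4·M_1 + 1·M_2 = 6(Δ_1 - Δ_0) = 84
  1·M_1 + 4·M_2 + 1·M_3 = 6(Δ_2 - Δ_1) = -60
Clamped end conditions give two more equations: 2h_0·M_0 + h_0·M_1 = 6(Δ_0 - S'(2)) = -45 and h_2·M_2 + 2h_2·M_3 = 6(S'(5) - Δ_2) = -6.
Forward elimination and back-substitution give M_0 = -208/5, M_1 = 191/5, M_2 = -136/5, M_3 = 53/5.
On [3, 4], S(x) = -6 - 6/5·(x - 3) + 191/10·(x - 3)² - 109/10·(x - 3)³.
With (x - 3) = 1/4: S(13/4) = -3377/640.

-5.2766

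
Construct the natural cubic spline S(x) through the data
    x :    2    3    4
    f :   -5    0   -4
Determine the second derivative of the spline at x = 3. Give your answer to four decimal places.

-13.5000

Let m_i = S''(x_i). Step sizes h_i = 1, 1; slopes of the chords Δ_i = (y_(i+1) - y_i)/h_i = 5, -4.
  1·m_0 + 4·m_1 + 1·m_2 = 6(Δ_1 - Δ_0) = -54
Natural end conditions: m_0 = m_2 = 0.
Solving: m_0 = 0, m_1 = -27/2, m_2 = 0.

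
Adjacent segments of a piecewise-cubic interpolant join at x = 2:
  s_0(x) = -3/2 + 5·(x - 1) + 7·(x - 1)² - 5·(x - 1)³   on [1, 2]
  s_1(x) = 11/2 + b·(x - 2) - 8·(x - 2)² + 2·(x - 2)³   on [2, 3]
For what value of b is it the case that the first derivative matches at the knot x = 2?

s_0'(x) = 5 + 14·(x - 1) - 15·(x - 1)², so s_0'(2) = 4. On the right, s_1'(2) = b, so b = 4.

4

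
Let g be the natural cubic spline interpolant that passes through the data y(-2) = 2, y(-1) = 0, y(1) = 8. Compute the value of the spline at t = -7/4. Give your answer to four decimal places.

With M_i denoting the second derivative at x_i, h_i = 1, 2, and Δ_i = (y_(i+1) − y_i)/h_i = -2, 4:
  1·M_0 + 6·M_1 + 2·M_2 = 6(Δ_1 - Δ_0) = 36
Natural end conditions: M_0 = M_2 = 0.
Forward elimination and back-substitution give M_0 = 0, M_1 = 6, M_2 = 0.
On [-2, -1], g(t) = 2 - 3·(t + 2) + 0·(t + 2)² + 1·(t + 2)³.
With (t + 2) = 1/4: g(-7/4) = 81/64.

1.2656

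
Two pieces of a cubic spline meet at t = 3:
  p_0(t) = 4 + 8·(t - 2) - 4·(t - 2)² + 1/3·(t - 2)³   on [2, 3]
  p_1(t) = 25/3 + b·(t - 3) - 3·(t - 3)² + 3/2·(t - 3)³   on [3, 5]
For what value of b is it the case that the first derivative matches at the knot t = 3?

p_0'(t) = 8 - 8·(t - 2) + 1·(t - 2)², so p_0'(3) = 1. On the right, p_1'(3) = b, so b = 1.

1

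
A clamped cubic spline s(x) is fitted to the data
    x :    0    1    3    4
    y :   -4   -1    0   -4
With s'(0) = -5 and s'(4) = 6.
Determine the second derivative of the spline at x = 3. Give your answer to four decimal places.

-8.9714

Write M_i for s''(x_i). With h_i = 1, 2, 1 and divided differences Δ_i = 3, 1/2, -4, the continuity of s' gives the tridiagonal system
  1·M_0 + 6·M_1 + 2·M_2 = 6(Δ_1 - Δ_0) = -15
  2·M_1 + 6·M_2 + 1·M_3 = 6(Δ_2 - Δ_1) = -27
Clamped end conditions give two more equations: 2h_0·M_0 + h_0·M_1 = 6(Δ_0 - s'(0)) = 48 and h_2·M_2 + 2h_2·M_3 = 6(s'(4) - Δ_2) = 60.
Solving the tridiagonal system: M_0 = 907/35, M_1 = -134/35, M_2 = -314/35, M_3 = 1207/35.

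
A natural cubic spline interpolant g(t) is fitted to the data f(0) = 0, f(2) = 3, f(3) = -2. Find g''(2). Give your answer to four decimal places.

Write m_i for g''(x_i). With h_i = 2, 1 and divided differences Δ_i = 3/2, -5, the continuity of g' gives the tridiagonal system
  2·m_0 + 6·m_1 + 1·m_2 = 6(Δ_1 - Δ_0) = -39
Natural end conditions: m_0 = m_2 = 0.
Solving: m_0 = 0, m_1 = -13/2, m_2 = 0.

-6.5000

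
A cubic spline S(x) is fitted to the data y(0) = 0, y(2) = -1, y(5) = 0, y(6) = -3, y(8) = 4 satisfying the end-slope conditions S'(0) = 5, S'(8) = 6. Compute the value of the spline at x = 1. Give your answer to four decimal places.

1.0588

Write σ_i for S''(x_i). With h_i = 2, 3, 1, 2 and divided differences Δ_i = -1/2, 1/3, -3, 7/2, the continuity of S' gives the tridiagonal system
  2·σ_0 + 10·σ_1 + 3·σ_2 = 6(Δ_1 - Δ_0) = 5
  3·σ_1 + 8·σ_2 + 1·σ_3 = 6(Δ_2 - Δ_1) = -20
  1·σ_2 + 6·σ_3 + 2·σ_4 = 6(Δ_3 - Δ_2) = 39
Clamped end conditions give two more equations: 2h_0·σ_0 + h_0·σ_1 = 6(Δ_0 - S'(0)) = -33 and h_3·σ_3 + 2h_3·σ_4 = 6(S'(8) - Δ_3) = 15.
Forward elimination and back-substitution give σ_0 = -349/34, σ_1 = 137/34, σ_2 = -251/51, σ_3 = 743/102, σ_4 = 11/102.
On [0, 2], S(x) = 0 + 5·x - 349/68·x² + 81/68·x³.
With x = 1: S(1) = 18/17.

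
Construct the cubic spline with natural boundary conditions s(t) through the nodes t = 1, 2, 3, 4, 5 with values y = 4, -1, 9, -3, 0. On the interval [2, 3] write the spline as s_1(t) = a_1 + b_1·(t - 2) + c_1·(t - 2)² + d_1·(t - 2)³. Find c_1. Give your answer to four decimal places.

Write m_i for s''(x_i). With h_i = 1, 1, 1, 1 and divided differences Δ_i = -5, 10, -12, 3, the continuity of s' gives the tridiagonal system
  1·m_0 + 4·m_1 + 1·m_2 = 6(Δ_1 - Δ_0) = 90
  1·m_1 + 4·m_2 + 1·m_3 = 6(Δ_2 - Δ_1) = -132
  1·m_2 + 4·m_3 + 1·m_4 = 6(Δ_3 - Δ_2) = 90
Natural end conditions: m_0 = m_4 = 0.
Solving: m_0 = 0, m_1 = 246/7, m_2 = -354/7, m_3 = 246/7, m_4 = 0.
On [2, 3], with s_1(t) = a_1 + b_1·(t - 2) + c_1·(t - 2)² + d_1·(t - 2)³: c_1 = m_1/2 = 123/7, d_1 = (m_2 - m_1)/(6h_1) = -100/7, b_1 = Δ_1 - h_1(2m_1 + m_2)/6 = 47/7.

17.5714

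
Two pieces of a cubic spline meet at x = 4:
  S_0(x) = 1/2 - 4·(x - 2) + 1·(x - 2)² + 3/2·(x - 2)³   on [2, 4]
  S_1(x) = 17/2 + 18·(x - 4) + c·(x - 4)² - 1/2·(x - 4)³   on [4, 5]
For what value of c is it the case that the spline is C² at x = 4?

S_0''(x) = 2 + 9·(x - 2), so S_0''(4) = 20. On the right, S_1''(4) = 2c, so c = 10.

10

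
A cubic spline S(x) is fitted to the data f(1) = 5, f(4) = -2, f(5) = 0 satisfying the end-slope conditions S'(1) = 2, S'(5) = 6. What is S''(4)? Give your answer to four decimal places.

4.5000

Let M_i = S''(x_i). Step sizes h_i = 3, 1; slopes of the chords Δ_i = (y_(i+1) - y_i)/h_i = -7/3, 2.
  3·M_0 + 8·M_1 + 1·M_2 = 6(Δ_1 - Δ_0) = 26
Clamped end conditions give two more equations: 2h_0·M_0 + h_0·M_1 = 6(Δ_0 - S'(1)) = -26 and h_1·M_1 + 2h_1·M_2 = 6(S'(5) - Δ_1) = 24.
Hence M_0 = -79/12, M_1 = 9/2, M_2 = 39/4.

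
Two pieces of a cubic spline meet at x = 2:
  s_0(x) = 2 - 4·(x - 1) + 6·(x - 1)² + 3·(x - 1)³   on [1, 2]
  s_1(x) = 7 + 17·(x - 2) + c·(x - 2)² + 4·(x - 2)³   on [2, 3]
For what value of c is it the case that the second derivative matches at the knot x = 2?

s_0''(x) = 12 + 18·(x - 1), so s_0''(2) = 30. On the right, s_1''(2) = 2c, so c = 15.

15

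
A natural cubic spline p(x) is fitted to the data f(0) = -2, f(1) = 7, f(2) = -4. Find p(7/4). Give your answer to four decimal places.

-0.0781

Put M_i = p'' at the i-th knot. Here h = (1, 1) and Δ = (9, -11), so the interior equations h_(i-1)·M_(i-1) + 2(h_(i-1)+h_i)·M_i + h_i·M_(i+1) = 6(Δ_i − Δ_(i-1)) read
  1·M_0 + 4·M_1 + 1·M_2 = 6(Δ_1 - Δ_0) = -120
Natural end conditions: M_0 = M_2 = 0.
Hence M_0 = 0, M_1 = -30, M_2 = 0.
On [1, 2], p(x) = 7 - 1·(x - 1) - 15·(x - 1)² + 5·(x - 1)³.
With (x - 1) = 3/4: p(7/4) = -5/64.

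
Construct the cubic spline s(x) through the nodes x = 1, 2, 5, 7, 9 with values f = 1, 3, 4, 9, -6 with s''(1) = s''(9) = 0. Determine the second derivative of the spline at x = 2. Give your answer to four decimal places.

-2.6716

Let M_i = s''(x_i). Step sizes h_i = 1, 3, 2, 2; slopes of the chords Δ_i = (y_(i+1) - y_i)/h_i = 2, 1/3, 5/2, -15/2.
  1·M_0 + 8·M_1 + 3·M_2 = 6(Δ_1 - Δ_0) = -10
  3·M_1 + 10·M_2 + 2·M_3 = 6(Δ_2 - Δ_1) = 13
  2·M_2 + 8·M_3 + 2·M_4 = 6(Δ_3 - Δ_2) = -60
Natural end conditions: M_0 = M_4 = 0.
Hence M_0 = 0, M_1 = -179/67, M_2 = 254/67, M_3 = -566/67, M_4 = 0.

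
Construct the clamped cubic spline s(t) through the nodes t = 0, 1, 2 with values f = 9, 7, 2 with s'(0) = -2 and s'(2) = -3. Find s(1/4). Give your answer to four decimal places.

Write σ_i for s''(x_i). With h_i = 1, 1 and divided differences Δ_i = -2, -5, the continuity of s' gives the tridiagonal system
  1·σ_0 + 4·σ_1 + 1·σ_2 = 6(Δ_1 - Δ_0) = -18
Clamped end conditions give two more equations: 2h_0·σ_0 + h_0·σ_1 = 6(Δ_0 - s'(0)) = 0 and h_1·σ_1 + 2h_1·σ_2 = 6(s'(2) - Δ_1) = 12.
Hence σ_0 = 4, σ_1 = -8, σ_2 = 10.
On [0, 1], s(t) = 9 - 2·t + 2·t² - 2·t³.
With t = 1/4: s(1/4) = 275/32.

8.5938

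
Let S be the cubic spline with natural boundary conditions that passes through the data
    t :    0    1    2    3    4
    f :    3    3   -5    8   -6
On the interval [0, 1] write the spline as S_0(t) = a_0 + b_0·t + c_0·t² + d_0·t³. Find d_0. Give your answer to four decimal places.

Let m_i = S''(x_i). Step sizes h_i = 1, 1, 1, 1; slopes of the chords Δ_i = (y_(i+1) - y_i)/h_i = 0, -8, 13, -14.
  1·m_0 + 4·m_1 + 1·m_2 = 6(Δ_1 - Δ_0) = -48
  1·m_1 + 4·m_2 + 1·m_3 = 6(Δ_2 - Δ_1) = 126
  1·m_2 + 4·m_3 + 1·m_4 = 6(Δ_3 - Δ_2) = -162
Natural end conditions: m_0 = m_4 = 0.
Hence m_0 = 0, m_1 = -99/4, m_2 = 51, m_3 = -213/4, m_4 = 0.
On [0, 1], with S_0(t) = a_0 + b_0·t + c_0·t² + d_0·t³: c_0 = m_0/2 = 0, d_0 = (m_1 - m_0)/(6h_0) = -33/8, b_0 = Δ_0 - h_0(2m_0 + m_1)/6 = 33/8.

-4.1250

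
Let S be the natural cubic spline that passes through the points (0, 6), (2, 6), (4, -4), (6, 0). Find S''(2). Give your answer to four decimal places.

-5.4000

Let σ_i = S''(x_i). Step sizes h_i = 2, 2, 2; slopes of the chords Δ_i = (y_(i+1) - y_i)/h_i = 0, -5, 2.
  2·σ_0 + 8·σ_1 + 2·σ_2 = 6(Δ_1 - Δ_0) = -30
  2·σ_1 + 8·σ_2 + 2·σ_3 = 6(Δ_2 - Δ_1) = 42
Natural end conditions: σ_0 = σ_3 = 0.
Forward elimination and back-substitution give σ_0 = 0, σ_1 = -27/5, σ_2 = 33/5, σ_3 = 0.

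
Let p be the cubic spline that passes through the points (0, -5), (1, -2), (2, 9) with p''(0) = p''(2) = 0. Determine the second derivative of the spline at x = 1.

Put M_i = p'' at the i-th knot. Here h = (1, 1) and Δ = (3, 11), so the interior equations h_(i-1)·M_(i-1) + 2(h_(i-1)+h_i)·M_i + h_i·M_(i+1) = 6(Δ_i − Δ_(i-1)) read
  1·M_0 + 4·M_1 + 1·M_2 = 6(Δ_1 - Δ_0) = 48
Natural end conditions: M_0 = M_2 = 0.
Forward elimination and back-substitution give M_0 = 0, M_1 = 12, M_2 = 0.

12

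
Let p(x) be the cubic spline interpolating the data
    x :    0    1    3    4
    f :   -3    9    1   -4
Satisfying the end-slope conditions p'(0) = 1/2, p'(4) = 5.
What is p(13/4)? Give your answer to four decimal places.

With m_i denoting the second derivative at x_i, h_i = 1, 2, 1, and Δ_i = (y_(i+1) − y_i)/h_i = 12, -4, -5:
  1·m_0 + 6·m_1 + 2·m_2 = 6(Δ_1 - Δ_0) = -96
  2·m_1 + 6·m_2 + 1·m_3 = 6(Δ_2 - Δ_1) = -6
Clamped end conditions give two more equations: 2h_0·m_0 + h_0·m_1 = 6(Δ_0 - p'(0)) = 69 and h_2·m_2 + 2h_2·m_3 = 6(p'(4) - Δ_2) = 60.
Hence m_0 = 234/5, m_1 = -123/5, m_2 = 12/5, m_3 = 144/5.
On [3, 4], p(x) = 1 - 53/5·(x - 3) + 6/5·(x - 3)² + 22/5·(x - 3)³.
With (x - 3) = 1/4: p(13/4) = -241/160.

-1.5063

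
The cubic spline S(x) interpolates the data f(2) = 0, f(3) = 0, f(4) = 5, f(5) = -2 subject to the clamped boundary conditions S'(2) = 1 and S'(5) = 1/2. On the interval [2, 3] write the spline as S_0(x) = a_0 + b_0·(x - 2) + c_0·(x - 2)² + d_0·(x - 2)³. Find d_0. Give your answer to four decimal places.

Let M_i = S''(x_i). Step sizes h_i = 1, 1, 1; slopes of the chords Δ_i = (y_(i+1) - y_i)/h_i = 0, 5, -7.
  1·M_0 + 4·M_1 + 1·M_2 = 6(Δ_1 - Δ_0) = 30
  1·M_1 + 4·M_2 + 1·M_3 = 6(Δ_2 - Δ_1) = -72
Clamped end conditions give two more equations: 2h_0·M_0 + h_0·M_1 = 6(Δ_0 - S'(2)) = -6 and h_2·M_2 + 2h_2·M_3 = 6(S'(5) - Δ_2) = 45.
Forward elimination and back-substitution give M_0 = -37/3, M_1 = 56/3, M_2 = -97/3, M_3 = 116/3.
On [2, 3], with S_0(x) = a_0 + b_0·(x - 2) + c_0·(x - 2)² + d_0·(x - 2)³: c_0 = M_0/2 = -37/6, d_0 = (M_1 - M_0)/(6h_0) = 31/6, b_0 = Δ_0 - h_0(2M_0 + M_1)/6 = 1.

5.1667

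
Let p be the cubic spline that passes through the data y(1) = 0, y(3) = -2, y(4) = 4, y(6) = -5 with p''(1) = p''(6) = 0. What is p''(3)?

Write M_i for p''(x_i). With h_i = 2, 1, 2 and divided differences Δ_i = -1, 6, -9/2, the continuity of p' gives the tridiagonal system
  2·M_0 + 6·M_1 + 1·M_2 = 6(Δ_1 - Δ_0) = 42
  1·M_1 + 6·M_2 + 2·M_3 = 6(Δ_2 - Δ_1) = -63
Natural end conditions: M_0 = M_3 = 0.
Solving the tridiagonal system: M_0 = 0, M_1 = 9, M_2 = -12, M_3 = 0.

9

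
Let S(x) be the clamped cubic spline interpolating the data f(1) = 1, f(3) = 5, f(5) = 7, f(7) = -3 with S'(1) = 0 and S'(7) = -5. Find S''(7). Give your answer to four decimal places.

2.5333

Put M_i = S'' at the i-th knot. Here h = (2, 2, 2) and Δ = (2, 1, -5), so the interior equations h_(i-1)·M_(i-1) + 2(h_(i-1)+h_i)·M_i + h_i·M_(i+1) = 6(Δ_i − Δ_(i-1)) read
  2·M_0 + 8·M_1 + 2·M_2 = 6(Δ_1 - Δ_0) = -6
  2·M_1 + 8·M_2 + 2·M_3 = 6(Δ_2 - Δ_1) = -36
Clamped end conditions give two more equations: 2h_0·M_0 + h_0·M_1 = 6(Δ_0 - S'(1)) = 12 and h_2·M_2 + 2h_2·M_3 = 6(S'(7) - Δ_2) = 0.
Solving the tridiagonal system: M_0 = 47/15, M_1 = -4/15, M_2 = -76/15, M_3 = 38/15.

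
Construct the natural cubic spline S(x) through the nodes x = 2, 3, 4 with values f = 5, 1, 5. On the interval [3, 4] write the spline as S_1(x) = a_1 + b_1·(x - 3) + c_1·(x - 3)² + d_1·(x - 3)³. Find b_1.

0

Let σ_i = S''(x_i). Step sizes h_i = 1, 1; slopes of the chords Δ_i = (y_(i+1) - y_i)/h_i = -4, 4.
  1·σ_0 + 4·σ_1 + 1·σ_2 = 6(Δ_1 - Δ_0) = 48
Natural end conditions: σ_0 = σ_2 = 0.
Forward elimination and back-substitution give σ_0 = 0, σ_1 = 12, σ_2 = 0.
On [3, 4], with S_1(x) = a_1 + b_1·(x - 3) + c_1·(x - 3)² + d_1·(x - 3)³: c_1 = σ_1/2 = 6, d_1 = (σ_2 - σ_1)/(6h_1) = -2, b_1 = Δ_1 - h_1(2σ_1 + σ_2)/6 = 0.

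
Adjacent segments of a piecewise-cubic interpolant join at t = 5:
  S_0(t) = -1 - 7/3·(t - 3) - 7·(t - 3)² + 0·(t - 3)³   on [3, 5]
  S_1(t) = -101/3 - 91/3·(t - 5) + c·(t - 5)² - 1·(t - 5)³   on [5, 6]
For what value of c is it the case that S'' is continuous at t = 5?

-7

S_0''(t) = -14 + 0·(t - 3), so S_0''(5) = -14. On the right, S_1''(5) = 2c, so c = -7.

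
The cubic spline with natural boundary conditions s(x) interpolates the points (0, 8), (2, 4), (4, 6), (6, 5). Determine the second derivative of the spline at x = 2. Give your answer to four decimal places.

2.7000

With M_i denoting the second derivative at x_i, h_i = 2, 2, 2, and Δ_i = (y_(i+1) − y_i)/h_i = -2, 1, -1/2:
  2·M_0 + 8·M_1 + 2·M_2 = 6(Δ_1 - Δ_0) = 18
  2·M_1 + 8·M_2 + 2·M_3 = 6(Δ_2 - Δ_1) = -9
Natural end conditions: M_0 = M_3 = 0.
Hence M_0 = 0, M_1 = 27/10, M_2 = -9/5, M_3 = 0.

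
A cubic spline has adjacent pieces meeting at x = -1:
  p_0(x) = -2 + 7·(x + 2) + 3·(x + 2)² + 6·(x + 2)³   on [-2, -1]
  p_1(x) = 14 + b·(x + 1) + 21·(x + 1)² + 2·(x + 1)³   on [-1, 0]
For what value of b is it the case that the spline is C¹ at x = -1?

31

p_0'(x) = 7 + 6·(x + 2) + 18·(x + 2)², so p_0'(-1) = 31. On the right, p_1'(-1) = b, so b = 31.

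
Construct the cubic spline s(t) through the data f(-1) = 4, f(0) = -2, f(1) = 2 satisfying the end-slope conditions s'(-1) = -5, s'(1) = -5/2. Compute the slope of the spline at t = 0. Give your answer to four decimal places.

0.3750

Write σ_i for s''(x_i). With h_i = 1, 1 and divided differences Δ_i = -6, 4, the continuity of s' gives the tridiagonal system
  1·σ_0 + 4·σ_1 + 1·σ_2 = 6(Δ_1 - Δ_0) = 60
Clamped end conditions give two more equations: 2h_0·σ_0 + h_0·σ_1 = 6(Δ_0 - s'(-1)) = -6 and h_1·σ_1 + 2h_1·σ_2 = 6(s'(1) - Δ_1) = -39.
Solving the tridiagonal system: σ_0 = -67/4, σ_1 = 55/2, σ_2 = -133/4.
On [0, 1], s'(t) = b_1 + 2c_1·t + 3d_1·t² with b_1 = Δ_1 - h_1(2σ_1 + σ_2)/6 = 3/8, c_1 = σ_1/2 = 55/4, d_1 = (σ_2 - σ_1)/(6h_1) = -81/8. So s'(0) = 3/8.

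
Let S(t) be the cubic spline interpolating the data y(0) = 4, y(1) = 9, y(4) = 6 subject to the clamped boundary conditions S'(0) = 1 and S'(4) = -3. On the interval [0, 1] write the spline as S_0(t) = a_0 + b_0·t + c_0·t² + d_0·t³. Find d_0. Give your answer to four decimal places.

Let M_i = S''(x_i). Step sizes h_i = 1, 3; slopes of the chords Δ_i = (y_(i+1) - y_i)/h_i = 5, -1.
  1·M_0 + 8·M_1 + 3·M_2 = 6(Δ_1 - Δ_0) = -36
Clamped end conditions give two more equations: 2h_0·M_0 + h_0·M_1 = 6(Δ_0 - S'(0)) = 24 and h_1·M_1 + 2h_1·M_2 = 6(S'(4) - Δ_1) = -12.
Solving the tridiagonal system: M_0 = 31/2, M_1 = -7, M_2 = 3/2.
On [0, 1], with S_0(t) = a_0 + b_0·t + c_0·t² + d_0·t³: c_0 = M_0/2 = 31/4, d_0 = (M_1 - M_0)/(6h_0) = -15/4, b_0 = Δ_0 - h_0(2M_0 + M_1)/6 = 1.

-3.7500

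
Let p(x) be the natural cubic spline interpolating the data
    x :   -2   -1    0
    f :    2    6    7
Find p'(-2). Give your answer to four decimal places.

4.7500

Let σ_i = p''(x_i). Step sizes h_i = 1, 1; slopes of the chords Δ_i = (y_(i+1) - y_i)/h_i = 4, 1.
  1·σ_0 + 4·σ_1 + 1·σ_2 = 6(Δ_1 - Δ_0) = -18
Natural end conditions: σ_0 = σ_2 = 0.
Solving the tridiagonal system: σ_0 = 0, σ_1 = -9/2, σ_2 = 0.
On [-2, -1], p'(x) = b_0 + 2c_0·(x + 2) + 3d_0·(x + 2)² with b_0 = Δ_0 - h_0(2σ_0 + σ_1)/6 = 19/4, c_0 = σ_0/2 = 0, d_0 = (σ_1 - σ_0)/(6h_0) = -3/4. So p'(-2) = 19/4.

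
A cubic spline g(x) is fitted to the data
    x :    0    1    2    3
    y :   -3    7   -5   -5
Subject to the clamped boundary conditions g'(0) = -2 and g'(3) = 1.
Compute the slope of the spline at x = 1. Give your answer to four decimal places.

With m_i denoting the second derivative at x_i, h_i = 1, 1, 1, and Δ_i = (y_(i+1) − y_i)/h_i = 10, -12, 0:
  1·m_0 + 4·m_1 + 1·m_2 = 6(Δ_1 - Δ_0) = -132
  1·m_1 + 4·m_2 + 1·m_3 = 6(Δ_2 - Δ_1) = 72
Clamped end conditions give two more equations: 2h_0·m_0 + h_0·m_1 = 6(Δ_0 - g'(0)) = 72 and h_2·m_2 + 2h_2·m_3 = 6(g'(3) - Δ_2) = 6.
Hence m_0 = 326/5, m_1 = -292/5, m_2 = 182/5, m_3 = -76/5.
On [1, 2], g'(x) = b_1 + 2c_1·(x - 1) + 3d_1·(x - 1)² with b_1 = Δ_1 - h_1(2m_1 + m_2)/6 = 7/5, c_1 = m_1/2 = -146/5, d_1 = (m_2 - m_1)/(6h_1) = 79/5. So g'(1) = 7/5.

1.4000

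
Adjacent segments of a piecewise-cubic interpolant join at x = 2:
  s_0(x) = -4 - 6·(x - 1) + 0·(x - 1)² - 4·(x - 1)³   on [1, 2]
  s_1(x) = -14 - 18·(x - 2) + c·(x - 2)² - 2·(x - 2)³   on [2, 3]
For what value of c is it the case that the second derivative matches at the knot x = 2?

s_0''(x) = 0 - 24·(x - 1), so s_0''(2) = -24. On the right, s_1''(2) = 2c, so c = -12.

-12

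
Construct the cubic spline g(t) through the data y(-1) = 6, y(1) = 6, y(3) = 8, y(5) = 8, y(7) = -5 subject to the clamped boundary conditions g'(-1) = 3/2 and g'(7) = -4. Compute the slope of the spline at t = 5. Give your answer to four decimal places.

-4.3393

Put σ_i = g'' at the i-th knot. Here h = (2, 2, 2, 2) and Δ = (0, 1, 0, -13/2), so the interior equations h_(i-1)·σ_(i-1) + 2(h_(i-1)+h_i)·σ_i + h_i·σ_(i+1) = 6(Δ_i − Δ_(i-1)) read
  2·σ_0 + 8·σ_1 + 2·σ_2 = 6(Δ_1 - Δ_0) = 6
  2·σ_1 + 8·σ_2 + 2·σ_3 = 6(Δ_2 - Δ_1) = -6
  2·σ_2 + 8·σ_3 + 2·σ_4 = 6(Δ_3 - Δ_2) = -39
Clamped end conditions give two more equations: 2h_0·σ_0 + h_0·σ_1 = 6(Δ_0 - g'(-1)) = -9 and h_3·σ_3 + 2h_3·σ_4 = 6(g'(7) - Δ_3) = 15.
Forward elimination and back-substitution give σ_0 = -163/56, σ_1 = 37/28, σ_2 = 5/8, σ_3 = -191/28, σ_4 = 401/56.
On [5, 7], g'(t) = b_3 + 2c_3·(t - 5) + 3d_3·(t - 5)² with b_3 = Δ_3 - h_3(2σ_3 + σ_4)/6 = -243/56, c_3 = σ_3/2 = -191/56, d_3 = (σ_4 - σ_3)/(6h_3) = 261/224. So g'(5) = -243/56.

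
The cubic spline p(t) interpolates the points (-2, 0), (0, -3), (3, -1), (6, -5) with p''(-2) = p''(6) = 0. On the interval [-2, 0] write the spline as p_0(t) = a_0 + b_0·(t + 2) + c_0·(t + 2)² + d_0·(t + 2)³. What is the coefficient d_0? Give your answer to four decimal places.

0.1441

With M_i denoting the second derivative at x_i, h_i = 2, 3, 3, and Δ_i = (y_(i+1) − y_i)/h_i = -3/2, 2/3, -4/3:
  2·M_0 + 10·M_1 + 3·M_2 = 6(Δ_1 - Δ_0) = 13
  3·M_1 + 12·M_2 + 3·M_3 = 6(Δ_2 - Δ_1) = -12
Natural end conditions: M_0 = M_3 = 0.
Hence M_0 = 0, M_1 = 64/37, M_2 = -53/37, M_3 = 0.
On [-2, 0], with p_0(t) = a_0 + b_0·(t + 2) + c_0·(t + 2)² + d_0·(t + 2)³: c_0 = M_0/2 = 0, d_0 = (M_1 - M_0)/(6h_0) = 16/111, b_0 = Δ_0 - h_0(2M_0 + M_1)/6 = -461/222.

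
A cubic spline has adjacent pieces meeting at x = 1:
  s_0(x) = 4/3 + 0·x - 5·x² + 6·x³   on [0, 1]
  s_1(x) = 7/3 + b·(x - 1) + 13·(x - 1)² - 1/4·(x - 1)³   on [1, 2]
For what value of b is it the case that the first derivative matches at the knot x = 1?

8

s_0'(x) = 0 - 10·x + 18·x², so s_0'(1) = 8. On the right, s_1'(1) = b, so b = 8.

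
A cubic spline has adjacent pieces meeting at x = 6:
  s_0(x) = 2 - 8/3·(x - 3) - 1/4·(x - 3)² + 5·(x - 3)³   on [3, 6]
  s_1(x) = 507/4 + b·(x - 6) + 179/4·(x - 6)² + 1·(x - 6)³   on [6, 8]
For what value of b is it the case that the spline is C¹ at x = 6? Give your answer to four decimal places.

130.8333

s_0'(x) = -8/3 - 1/2·(x - 3) + 15·(x - 3)², so s_0'(6) = 785/6. On the right, s_1'(6) = b, so b = 785/6.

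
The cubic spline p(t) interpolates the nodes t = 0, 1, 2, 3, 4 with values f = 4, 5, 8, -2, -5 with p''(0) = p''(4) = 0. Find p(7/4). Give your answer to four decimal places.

Put m_i = p'' at the i-th knot. Here h = (1, 1, 1, 1) and Δ = (1, 3, -10, -3), so the interior equations h_(i-1)·m_(i-1) + 2(h_(i-1)+h_i)·m_i + h_i·m_(i+1) = 6(Δ_i − Δ_(i-1)) read
  1·m_0 + 4·m_1 + 1·m_2 = 6(Δ_1 - Δ_0) = 12
  1·m_1 + 4·m_2 + 1·m_3 = 6(Δ_2 - Δ_1) = -78
  1·m_2 + 4·m_3 + 1·m_4 = 6(Δ_3 - Δ_2) = 42
Natural end conditions: m_0 = m_4 = 0.
Forward elimination and back-substitution give m_0 = 0, m_1 = 267/28, m_2 = -183/7, m_3 = 477/28, m_4 = 0.
On [1, 2], p(t) = 5 + 117/28·(t - 1) + 267/56·(t - 1)² - 333/56·(t - 1)³.
With (t - 1) = 3/4: p(7/4) = 29773/3584.

8.3072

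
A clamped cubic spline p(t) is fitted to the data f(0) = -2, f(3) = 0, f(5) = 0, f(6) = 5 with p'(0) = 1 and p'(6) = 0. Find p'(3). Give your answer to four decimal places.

-1.3684

Let σ_i = p''(x_i). Step sizes h_i = 3, 2, 1; slopes of the chords Δ_i = (y_(i+1) - y_i)/h_i = 2/3, 0, 5.
  3·σ_0 + 10·σ_1 + 2·σ_2 = 6(Δ_1 - Δ_0) = -4
  2·σ_1 + 6·σ_2 + 1·σ_3 = 6(Δ_2 - Δ_1) = 30
Clamped end conditions give two more equations: 2h_0·σ_0 + h_0·σ_1 = 6(Δ_0 - p'(0)) = -2 and h_2·σ_2 + 2h_2·σ_3 = 6(p'(6) - Δ_2) = -30.
Solving: σ_0 = 52/57, σ_1 = -142/57, σ_2 = 518/57, σ_3 = -1114/57.
On [3, 5], p'(t) = b_1 + 2c_1·(t - 3) + 3d_1·(t - 3)² with b_1 = Δ_1 - h_1(2σ_1 + σ_2)/6 = -26/19, c_1 = σ_1/2 = -71/57, d_1 = (σ_2 - σ_1)/(6h_1) = 55/57. So p'(3) = -26/19.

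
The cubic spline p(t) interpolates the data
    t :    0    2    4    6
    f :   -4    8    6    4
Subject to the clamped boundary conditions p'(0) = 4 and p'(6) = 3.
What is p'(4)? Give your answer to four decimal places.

Let m_i = p''(x_i). Step sizes h_i = 2, 2, 2; slopes of the chords Δ_i = (y_(i+1) - y_i)/h_i = 6, -1, -1.
  2·m_0 + 8·m_1 + 2·m_2 = 6(Δ_1 - Δ_0) = -42
  2·m_1 + 8·m_2 + 2·m_3 = 6(Δ_2 - Δ_1) = 0
Clamped end conditions give two more equations: 2h_0·m_0 + h_0·m_1 = 6(Δ_0 - p'(0)) = 12 and h_2·m_2 + 2h_2·m_3 = 6(p'(6) - Δ_2) = 24.
Solving: m_0 = 97/15, m_1 = -104/15, m_2 = 4/15, m_3 = 88/15.
On [4, 6], p'(t) = b_2 + 2c_2·(t - 4) + 3d_2·(t - 4)² with b_2 = Δ_2 - h_2(2m_2 + m_3)/6 = -47/15, c_2 = m_2/2 = 2/15, d_2 = (m_3 - m_2)/(6h_2) = 7/15. So p'(4) = -47/15.

-3.1333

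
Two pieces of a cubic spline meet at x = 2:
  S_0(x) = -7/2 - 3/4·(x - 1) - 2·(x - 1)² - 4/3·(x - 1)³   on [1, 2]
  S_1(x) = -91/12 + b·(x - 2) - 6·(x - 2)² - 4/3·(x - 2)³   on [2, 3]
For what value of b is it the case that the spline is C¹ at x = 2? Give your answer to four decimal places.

S_0'(x) = -3/4 - 4·(x - 1) - 4·(x - 1)², so S_0'(2) = -35/4. On the right, S_1'(2) = b, so b = -35/4.

-8.7500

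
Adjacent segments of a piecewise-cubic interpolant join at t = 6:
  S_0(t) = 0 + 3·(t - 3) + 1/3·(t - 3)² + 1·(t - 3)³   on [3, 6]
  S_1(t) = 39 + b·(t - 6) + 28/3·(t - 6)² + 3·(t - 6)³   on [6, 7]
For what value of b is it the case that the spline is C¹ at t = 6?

S_0'(t) = 3 + 2/3·(t - 3) + 3·(t - 3)², so S_0'(6) = 32. On the right, S_1'(6) = b, so b = 32.

32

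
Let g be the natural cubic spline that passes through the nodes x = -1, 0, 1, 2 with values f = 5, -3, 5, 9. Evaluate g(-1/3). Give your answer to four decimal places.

-2.0123

Put M_i = g'' at the i-th knot. Here h = (1, 1, 1) and Δ = (-8, 8, 4), so the interior equations h_(i-1)·M_(i-1) + 2(h_(i-1)+h_i)·M_i + h_i·M_(i+1) = 6(Δ_i − Δ_(i-1)) read
  1·M_0 + 4·M_1 + 1·M_2 = 6(Δ_1 - Δ_0) = 96
  1·M_1 + 4·M_2 + 1·M_3 = 6(Δ_2 - Δ_1) = -24
Natural end conditions: M_0 = M_3 = 0.
Solving the tridiagonal system: M_0 = 0, M_1 = 136/5, M_2 = -64/5, M_3 = 0.
On [-1, 0], g(x) = 5 - 188/15·(x + 1) + 0·(x + 1)² + 68/15·(x + 1)³.
With (x + 1) = 2/3: g(-1/3) = -163/81.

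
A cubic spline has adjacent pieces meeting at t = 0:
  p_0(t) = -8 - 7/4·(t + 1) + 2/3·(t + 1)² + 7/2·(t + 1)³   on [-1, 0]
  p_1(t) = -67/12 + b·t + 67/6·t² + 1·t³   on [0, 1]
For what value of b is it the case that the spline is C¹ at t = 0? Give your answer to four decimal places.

10.0833

p_0'(t) = -7/4 + 4/3·(t + 1) + 21/2·(t + 1)², so p_0'(0) = 121/12. On the right, p_1'(0) = b, so b = 121/12.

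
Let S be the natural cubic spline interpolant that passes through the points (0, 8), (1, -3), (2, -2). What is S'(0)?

With σ_i denoting the second derivative at x_i, h_i = 1, 1, and Δ_i = (y_(i+1) − y_i)/h_i = -11, 1:
  1·σ_0 + 4·σ_1 + 1·σ_2 = 6(Δ_1 - Δ_0) = 72
Natural end conditions: σ_0 = σ_2 = 0.
Solving: σ_0 = 0, σ_1 = 18, σ_2 = 0.
On [0, 1], S'(x) = b_0 + 2c_0·x + 3d_0·x² with b_0 = Δ_0 - h_0(2σ_0 + σ_1)/6 = -14, c_0 = σ_0/2 = 0, d_0 = (σ_1 - σ_0)/(6h_0) = 3. So S'(0) = -14.

-14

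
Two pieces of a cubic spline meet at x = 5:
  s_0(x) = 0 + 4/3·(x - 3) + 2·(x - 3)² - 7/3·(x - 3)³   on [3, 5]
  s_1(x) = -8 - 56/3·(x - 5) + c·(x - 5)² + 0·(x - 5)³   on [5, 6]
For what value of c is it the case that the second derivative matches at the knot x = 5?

-12

s_0''(x) = 4 - 14·(x - 3), so s_0''(5) = -24. On the right, s_1''(5) = 2c, so c = -12.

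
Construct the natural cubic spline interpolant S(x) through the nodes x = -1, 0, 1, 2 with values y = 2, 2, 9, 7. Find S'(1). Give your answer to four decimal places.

With m_i denoting the second derivative at x_i, h_i = 1, 1, 1, and Δ_i = (y_(i+1) − y_i)/h_i = 0, 7, -2:
  1·m_0 + 4·m_1 + 1·m_2 = 6(Δ_1 - Δ_0) = 42
  1·m_1 + 4·m_2 + 1·m_3 = 6(Δ_2 - Δ_1) = -54
Natural end conditions: m_0 = m_3 = 0.
Solving: m_0 = 0, m_1 = 74/5, m_2 = -86/5, m_3 = 0.
On [1, 2], S'(x) = b_2 + 2c_2·(x - 1) + 3d_2·(x - 1)² with b_2 = Δ_2 - h_2(2m_2 + m_3)/6 = 56/15, c_2 = m_2/2 = -43/5, d_2 = (m_3 - m_2)/(6h_2) = 43/15. So S'(1) = 56/15.

3.7333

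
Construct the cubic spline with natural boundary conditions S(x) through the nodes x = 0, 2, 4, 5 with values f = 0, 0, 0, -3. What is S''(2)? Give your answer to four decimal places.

0.8182

Let M_i = S''(x_i). Step sizes h_i = 2, 2, 1; slopes of the chords Δ_i = (y_(i+1) - y_i)/h_i = 0, 0, -3.
  2·M_0 + 8·M_1 + 2·M_2 = 6(Δ_1 - Δ_0) = 0
  2·M_1 + 6·M_2 + 1·M_3 = 6(Δ_2 - Δ_1) = -18
Natural end conditions: M_0 = M_3 = 0.
Forward elimination and back-substitution give M_0 = 0, M_1 = 9/11, M_2 = -36/11, M_3 = 0.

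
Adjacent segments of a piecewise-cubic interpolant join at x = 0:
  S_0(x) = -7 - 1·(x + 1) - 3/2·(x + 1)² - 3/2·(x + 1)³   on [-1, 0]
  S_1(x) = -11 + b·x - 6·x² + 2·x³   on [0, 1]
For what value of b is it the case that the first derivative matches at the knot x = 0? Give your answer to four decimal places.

S_0'(x) = -1 - 3·(x + 1) - 9/2·(x + 1)², so S_0'(0) = -17/2. On the right, S_1'(0) = b, so b = -17/2.

-8.5000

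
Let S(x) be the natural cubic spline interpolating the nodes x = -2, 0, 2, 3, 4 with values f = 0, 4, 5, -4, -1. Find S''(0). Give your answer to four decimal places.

2.3393

With σ_i denoting the second derivative at x_i, h_i = 2, 2, 1, 1, and Δ_i = (y_(i+1) − y_i)/h_i = 2, 1/2, -9, 3:
  2·σ_0 + 8·σ_1 + 2·σ_2 = 6(Δ_1 - Δ_0) = -9
  2·σ_1 + 6·σ_2 + 1·σ_3 = 6(Δ_2 - Δ_1) = -57
  1·σ_2 + 4·σ_3 + 1·σ_4 = 6(Δ_3 - Δ_2) = 72
Natural end conditions: σ_0 = σ_4 = 0.
Forward elimination and back-substitution give σ_0 = 0, σ_1 = 131/56, σ_2 = -97/7, σ_3 = 601/28, σ_4 = 0.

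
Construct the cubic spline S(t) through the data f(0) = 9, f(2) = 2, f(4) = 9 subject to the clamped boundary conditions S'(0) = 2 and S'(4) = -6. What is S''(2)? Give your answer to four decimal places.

Put σ_i = S'' at the i-th knot. Here h = (2, 2) and Δ = (-7/2, 7/2), so the interior equations h_(i-1)·σ_(i-1) + 2(h_(i-1)+h_i)·σ_i + h_i·σ_(i+1) = 6(Δ_i − Δ_(i-1)) read
  2·σ_0 + 8·σ_1 + 2·σ_2 = 6(Δ_1 - Δ_0) = 42
Clamped end conditions give two more equations: 2h_0·σ_0 + h_0·σ_1 = 6(Δ_0 - S'(0)) = -33 and h_1·σ_1 + 2h_1·σ_2 = 6(S'(4) - Δ_1) = -57.
Solving: σ_0 = -31/2, σ_1 = 29/2, σ_2 = -43/2.

14.5000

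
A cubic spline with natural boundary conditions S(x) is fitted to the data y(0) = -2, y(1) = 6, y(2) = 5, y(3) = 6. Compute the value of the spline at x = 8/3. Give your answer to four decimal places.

5.3309

Write σ_i for S''(x_i). With h_i = 1, 1, 1 and divided differences Δ_i = 8, -1, 1, the continuity of S' gives the tridiagonal system
  1·σ_0 + 4·σ_1 + 1·σ_2 = 6(Δ_1 - Δ_0) = -54
  1·σ_1 + 4·σ_2 + 1·σ_3 = 6(Δ_2 - Δ_1) = 12
Natural end conditions: σ_0 = σ_3 = 0.
Forward elimination and back-substitution give σ_0 = 0, σ_1 = -76/5, σ_2 = 34/5, σ_3 = 0.
On [2, 3], S(x) = 5 - 19/15·(x - 2) + 17/5·(x - 2)² - 17/15·(x - 2)³.
With (x - 2) = 2/3: S(8/3) = 2159/405.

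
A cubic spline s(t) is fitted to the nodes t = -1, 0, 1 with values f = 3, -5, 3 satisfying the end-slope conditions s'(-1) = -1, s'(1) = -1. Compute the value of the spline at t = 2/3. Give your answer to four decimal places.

1.1111

Let M_i = s''(x_i). Step sizes h_i = 1, 1; slopes of the chords Δ_i = (y_(i+1) - y_i)/h_i = -8, 8.
  1·M_0 + 4·M_1 + 1·M_2 = 6(Δ_1 - Δ_0) = 96
Clamped end conditions give two more equations: 2h_0·M_0 + h_0·M_1 = 6(Δ_0 - s'(-1)) = -42 and h_1·M_1 + 2h_1·M_2 = 6(s'(1) - Δ_1) = -54.
Hence M_0 = -45, M_1 = 48, M_2 = -51.
On [0, 1], s(t) = -5 + 1/2·t + 24·t² - 33/2·t³.
With t = 2/3: s(2/3) = 10/9.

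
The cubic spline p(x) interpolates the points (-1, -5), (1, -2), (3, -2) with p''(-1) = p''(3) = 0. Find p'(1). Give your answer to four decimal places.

With M_i denoting the second derivative at x_i, h_i = 2, 2, and Δ_i = (y_(i+1) − y_i)/h_i = 3/2, 0:
  2·M_0 + 8·M_1 + 2·M_2 = 6(Δ_1 - Δ_0) = -9
Natural end conditions: M_0 = M_2 = 0.
Solving the tridiagonal system: M_0 = 0, M_1 = -9/8, M_2 = 0.
On [1, 3], p'(x) = b_1 + 2c_1·(x - 1) + 3d_1·(x - 1)² with b_1 = Δ_1 - h_1(2M_1 + M_2)/6 = 3/4, c_1 = M_1/2 = -9/16, d_1 = (M_2 - M_1)/(6h_1) = 3/32. So p'(1) = 3/4.

0.7500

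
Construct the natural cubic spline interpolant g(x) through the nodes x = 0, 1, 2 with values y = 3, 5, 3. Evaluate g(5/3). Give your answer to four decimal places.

3.9630

With m_i denoting the second derivative at x_i, h_i = 1, 1, and Δ_i = (y_(i+1) − y_i)/h_i = 2, -2:
  1·m_0 + 4·m_1 + 1·m_2 = 6(Δ_1 - Δ_0) = -24
Natural end conditions: m_0 = m_2 = 0.
Solving: m_0 = 0, m_1 = -6, m_2 = 0.
On [1, 2], g(x) = 5 + 0·(x - 1) - 3·(x - 1)² + 1·(x - 1)³.
With (x - 1) = 2/3: g(5/3) = 107/27.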